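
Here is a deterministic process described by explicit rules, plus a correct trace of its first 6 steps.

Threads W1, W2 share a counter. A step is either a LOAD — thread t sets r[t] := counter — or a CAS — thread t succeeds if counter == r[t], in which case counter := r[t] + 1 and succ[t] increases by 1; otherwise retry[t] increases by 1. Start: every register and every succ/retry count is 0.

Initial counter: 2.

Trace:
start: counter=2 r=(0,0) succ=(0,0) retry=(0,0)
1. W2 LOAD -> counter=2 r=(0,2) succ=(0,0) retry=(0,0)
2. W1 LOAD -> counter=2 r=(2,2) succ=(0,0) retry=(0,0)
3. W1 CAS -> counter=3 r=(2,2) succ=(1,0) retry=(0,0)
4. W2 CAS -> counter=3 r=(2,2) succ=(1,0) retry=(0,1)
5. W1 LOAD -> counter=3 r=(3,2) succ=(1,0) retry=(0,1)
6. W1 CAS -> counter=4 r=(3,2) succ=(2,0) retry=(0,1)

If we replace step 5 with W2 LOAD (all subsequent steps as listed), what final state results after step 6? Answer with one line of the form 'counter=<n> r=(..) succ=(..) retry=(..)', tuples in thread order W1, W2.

counter=3 r=(2,3) succ=(1,0) retry=(1,1)

(re-executing from step 5 with the substitution; state before step 5: counter=3 r=(2,2) succ=(1,0) retry=(0,1))
5. W2 LOAD -> counter=3 r=(2,3) succ=(1,0) retry=(0,1)
6. W1 CAS -> counter=3 r=(2,3) succ=(1,0) retry=(1,1)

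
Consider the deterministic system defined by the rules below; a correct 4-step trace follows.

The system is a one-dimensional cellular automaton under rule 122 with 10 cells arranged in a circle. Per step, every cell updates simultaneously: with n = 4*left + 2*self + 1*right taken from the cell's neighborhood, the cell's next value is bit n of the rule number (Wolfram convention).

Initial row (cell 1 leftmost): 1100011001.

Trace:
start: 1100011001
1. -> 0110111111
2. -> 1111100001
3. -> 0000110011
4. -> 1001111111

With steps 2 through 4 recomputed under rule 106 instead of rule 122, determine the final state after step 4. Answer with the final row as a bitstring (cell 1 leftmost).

0001000111

(re-executing steps 2..4 under rule 106; state before step 2: 0110111111)
2. -> 1111100001
3. -> 0000100011
4. -> 0001000111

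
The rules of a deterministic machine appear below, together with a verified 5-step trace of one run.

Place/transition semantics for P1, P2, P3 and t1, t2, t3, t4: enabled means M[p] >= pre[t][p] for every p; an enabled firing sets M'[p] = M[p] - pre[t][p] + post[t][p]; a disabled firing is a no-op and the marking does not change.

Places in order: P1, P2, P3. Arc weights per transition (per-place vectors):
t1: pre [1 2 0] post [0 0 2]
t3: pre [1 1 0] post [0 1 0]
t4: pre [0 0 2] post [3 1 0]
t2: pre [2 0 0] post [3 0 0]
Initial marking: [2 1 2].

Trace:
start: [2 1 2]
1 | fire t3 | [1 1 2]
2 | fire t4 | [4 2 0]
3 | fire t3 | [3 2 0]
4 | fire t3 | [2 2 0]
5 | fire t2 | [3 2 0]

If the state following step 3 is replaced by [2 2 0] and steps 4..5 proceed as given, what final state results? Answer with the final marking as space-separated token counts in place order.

state after step 3 := [2 2 0]
4 | fire t3 | [1 2 0]
5 | fire t2 | [1 2 0]

1 2 0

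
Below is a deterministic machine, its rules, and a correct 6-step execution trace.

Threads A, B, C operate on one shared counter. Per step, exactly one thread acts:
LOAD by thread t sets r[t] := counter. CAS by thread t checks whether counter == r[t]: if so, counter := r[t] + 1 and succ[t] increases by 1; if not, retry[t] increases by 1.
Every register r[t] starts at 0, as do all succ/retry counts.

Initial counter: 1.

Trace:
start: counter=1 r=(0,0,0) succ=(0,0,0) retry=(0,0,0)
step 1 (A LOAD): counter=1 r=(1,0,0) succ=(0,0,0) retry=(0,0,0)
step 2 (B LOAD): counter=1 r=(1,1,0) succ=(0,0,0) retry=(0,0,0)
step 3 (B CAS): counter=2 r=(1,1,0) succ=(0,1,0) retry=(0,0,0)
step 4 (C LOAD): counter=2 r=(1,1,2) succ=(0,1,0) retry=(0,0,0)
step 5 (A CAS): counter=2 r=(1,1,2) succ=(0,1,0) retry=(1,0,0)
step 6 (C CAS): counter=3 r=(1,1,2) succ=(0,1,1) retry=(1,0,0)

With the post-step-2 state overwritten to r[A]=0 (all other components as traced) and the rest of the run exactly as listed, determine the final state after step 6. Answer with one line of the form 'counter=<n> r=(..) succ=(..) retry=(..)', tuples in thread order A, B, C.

counter=3 r=(0,1,2) succ=(0,1,1) retry=(1,0,0)

state after step 2 := counter=1 r=(0,1,0) succ=(0,0,0) retry=(0,0,0)
step 3 (B CAS): counter=2 r=(0,1,0) succ=(0,1,0) retry=(0,0,0)
step 4 (C LOAD): counter=2 r=(0,1,2) succ=(0,1,0) retry=(0,0,0)
step 5 (A CAS): counter=2 r=(0,1,2) succ=(0,1,0) retry=(1,0,0)
step 6 (C CAS): counter=3 r=(0,1,2) succ=(0,1,1) retry=(1,0,0)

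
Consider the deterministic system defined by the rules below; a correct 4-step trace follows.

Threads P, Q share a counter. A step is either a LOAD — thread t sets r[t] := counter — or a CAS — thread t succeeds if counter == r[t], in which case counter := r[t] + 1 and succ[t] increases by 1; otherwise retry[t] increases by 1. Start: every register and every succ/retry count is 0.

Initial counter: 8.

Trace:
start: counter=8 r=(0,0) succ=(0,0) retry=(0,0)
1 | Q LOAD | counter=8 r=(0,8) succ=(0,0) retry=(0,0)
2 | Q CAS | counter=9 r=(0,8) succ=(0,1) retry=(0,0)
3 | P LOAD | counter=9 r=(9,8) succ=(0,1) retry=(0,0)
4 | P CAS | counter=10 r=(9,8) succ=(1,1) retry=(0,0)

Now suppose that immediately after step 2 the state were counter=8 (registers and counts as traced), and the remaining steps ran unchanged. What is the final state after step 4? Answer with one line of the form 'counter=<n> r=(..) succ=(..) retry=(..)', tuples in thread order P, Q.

state after step 2 := counter=8 r=(0,8) succ=(0,1) retry=(0,0)
3 | P LOAD | counter=8 r=(8,8) succ=(0,1) retry=(0,0)
4 | P CAS | counter=9 r=(8,8) succ=(1,1) retry=(0,0)

counter=9 r=(8,8) succ=(1,1) retry=(0,0)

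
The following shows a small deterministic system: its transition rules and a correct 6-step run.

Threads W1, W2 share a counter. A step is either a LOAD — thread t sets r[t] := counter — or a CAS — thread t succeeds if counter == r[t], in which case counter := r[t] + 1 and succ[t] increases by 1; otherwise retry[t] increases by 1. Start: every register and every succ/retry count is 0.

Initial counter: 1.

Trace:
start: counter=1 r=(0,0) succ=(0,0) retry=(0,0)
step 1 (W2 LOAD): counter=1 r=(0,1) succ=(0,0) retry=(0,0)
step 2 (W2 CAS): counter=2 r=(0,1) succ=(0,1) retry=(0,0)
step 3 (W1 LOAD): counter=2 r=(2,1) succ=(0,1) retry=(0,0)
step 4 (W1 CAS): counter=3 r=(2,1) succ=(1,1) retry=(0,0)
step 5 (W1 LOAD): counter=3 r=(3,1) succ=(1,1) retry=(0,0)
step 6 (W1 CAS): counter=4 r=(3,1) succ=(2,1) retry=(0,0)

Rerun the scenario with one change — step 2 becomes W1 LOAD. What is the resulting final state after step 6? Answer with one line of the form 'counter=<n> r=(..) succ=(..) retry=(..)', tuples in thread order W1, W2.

counter=3 r=(2,1) succ=(2,0) retry=(0,0)

(re-executing from step 2 with the substitution; state before step 2: counter=1 r=(0,1) succ=(0,0) retry=(0,0))
step 2 (W1 LOAD): counter=1 r=(1,1) succ=(0,0) retry=(0,0)
step 3 (W1 LOAD): counter=1 r=(1,1) succ=(0,0) retry=(0,0)
step 4 (W1 CAS): counter=2 r=(1,1) succ=(1,0) retry=(0,0)
step 5 (W1 LOAD): counter=2 r=(2,1) succ=(1,0) retry=(0,0)
step 6 (W1 CAS): counter=3 r=(2,1) succ=(2,0) retry=(0,0)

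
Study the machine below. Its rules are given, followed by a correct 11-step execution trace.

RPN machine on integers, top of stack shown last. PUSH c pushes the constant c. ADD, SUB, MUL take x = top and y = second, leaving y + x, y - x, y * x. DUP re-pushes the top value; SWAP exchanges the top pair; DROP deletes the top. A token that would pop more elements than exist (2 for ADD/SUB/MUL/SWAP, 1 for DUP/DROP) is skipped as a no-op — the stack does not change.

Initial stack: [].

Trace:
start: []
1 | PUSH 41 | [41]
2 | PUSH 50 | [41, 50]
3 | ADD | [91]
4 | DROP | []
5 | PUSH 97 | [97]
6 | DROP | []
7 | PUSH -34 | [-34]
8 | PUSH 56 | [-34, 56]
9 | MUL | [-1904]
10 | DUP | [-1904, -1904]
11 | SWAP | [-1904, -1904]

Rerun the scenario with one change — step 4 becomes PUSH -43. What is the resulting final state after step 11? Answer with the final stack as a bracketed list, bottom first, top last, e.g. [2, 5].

(re-executing from step 4 with the substitution; state before step 4: [91])
4 | PUSH -43 | [91, -43]
5 | PUSH 97 | [91, -43, 97]
6 | DROP | [91, -43]
7 | PUSH -34 | [91, -43, -34]
8 | PUSH 56 | [91, -43, -34, 56]
9 | MUL | [91, -43, -1904]
10 | DUP | [91, -43, -1904, -1904]
11 | SWAP | [91, -43, -1904, -1904]

[91, -43, -1904, -1904]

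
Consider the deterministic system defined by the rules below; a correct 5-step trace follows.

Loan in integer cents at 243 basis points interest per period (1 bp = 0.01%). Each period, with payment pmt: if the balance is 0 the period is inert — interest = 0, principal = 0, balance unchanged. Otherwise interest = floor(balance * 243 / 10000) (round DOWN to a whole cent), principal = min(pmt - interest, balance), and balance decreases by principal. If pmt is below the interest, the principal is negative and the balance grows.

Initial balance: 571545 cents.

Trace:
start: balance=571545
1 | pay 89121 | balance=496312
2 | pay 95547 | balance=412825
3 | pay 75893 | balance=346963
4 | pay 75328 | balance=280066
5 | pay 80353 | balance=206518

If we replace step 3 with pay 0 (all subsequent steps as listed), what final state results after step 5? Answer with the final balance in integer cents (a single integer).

286144

(re-executing from step 3 with the substitution; state before step 3: balance=412825)
3 | pay 0 | balance=422856
4 | pay 75328 | balance=357803
5 | pay 80353 | balance=286144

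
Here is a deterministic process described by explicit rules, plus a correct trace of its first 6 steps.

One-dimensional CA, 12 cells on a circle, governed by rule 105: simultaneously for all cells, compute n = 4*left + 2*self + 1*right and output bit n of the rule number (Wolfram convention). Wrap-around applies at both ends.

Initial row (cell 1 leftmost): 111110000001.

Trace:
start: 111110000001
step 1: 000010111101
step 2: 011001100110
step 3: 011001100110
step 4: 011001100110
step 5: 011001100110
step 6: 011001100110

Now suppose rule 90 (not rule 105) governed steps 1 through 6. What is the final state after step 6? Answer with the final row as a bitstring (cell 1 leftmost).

100111100111

(re-executing steps 1..6 under rule 90; state before step 1: 111110000001)
step 1: 000011000011
step 2: 100111100111
step 3: 111100111100
step 4: 100111100111
step 5: 111100111100
step 6: 100111100111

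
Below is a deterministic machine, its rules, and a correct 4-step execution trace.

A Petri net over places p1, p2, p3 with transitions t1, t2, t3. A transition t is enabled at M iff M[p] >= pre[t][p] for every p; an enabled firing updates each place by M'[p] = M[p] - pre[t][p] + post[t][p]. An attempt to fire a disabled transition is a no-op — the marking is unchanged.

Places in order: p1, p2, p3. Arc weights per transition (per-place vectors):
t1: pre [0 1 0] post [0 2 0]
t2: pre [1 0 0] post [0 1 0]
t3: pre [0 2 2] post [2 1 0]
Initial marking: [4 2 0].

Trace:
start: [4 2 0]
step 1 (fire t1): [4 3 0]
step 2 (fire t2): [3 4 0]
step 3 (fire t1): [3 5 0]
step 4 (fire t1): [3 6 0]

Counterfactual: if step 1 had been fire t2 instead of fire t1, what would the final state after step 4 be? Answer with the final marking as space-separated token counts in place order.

(re-executing from step 1 with the substitution; state before step 1: [4 2 0])
step 1 (fire t2): [3 3 0]
step 2 (fire t2): [2 4 0]
step 3 (fire t1): [2 5 0]
step 4 (fire t1): [2 6 0]

2 6 0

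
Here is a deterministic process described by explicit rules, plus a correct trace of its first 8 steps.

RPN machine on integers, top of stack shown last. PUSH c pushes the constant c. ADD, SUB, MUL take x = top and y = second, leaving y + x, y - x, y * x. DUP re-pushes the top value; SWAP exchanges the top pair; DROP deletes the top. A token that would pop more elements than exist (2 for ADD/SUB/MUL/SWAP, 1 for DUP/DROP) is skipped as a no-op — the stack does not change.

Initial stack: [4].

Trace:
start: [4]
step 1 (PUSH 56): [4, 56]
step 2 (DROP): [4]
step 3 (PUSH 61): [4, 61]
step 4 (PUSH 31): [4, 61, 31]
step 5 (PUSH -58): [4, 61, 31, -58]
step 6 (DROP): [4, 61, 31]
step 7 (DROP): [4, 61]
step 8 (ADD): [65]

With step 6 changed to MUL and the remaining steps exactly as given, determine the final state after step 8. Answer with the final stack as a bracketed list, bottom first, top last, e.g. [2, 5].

[65]

(re-executing from step 6 with the substitution; state before step 6: [4, 61, 31, -58])
step 6 (MUL): [4, 61, -1798]
step 7 (DROP): [4, 61]
step 8 (ADD): [65]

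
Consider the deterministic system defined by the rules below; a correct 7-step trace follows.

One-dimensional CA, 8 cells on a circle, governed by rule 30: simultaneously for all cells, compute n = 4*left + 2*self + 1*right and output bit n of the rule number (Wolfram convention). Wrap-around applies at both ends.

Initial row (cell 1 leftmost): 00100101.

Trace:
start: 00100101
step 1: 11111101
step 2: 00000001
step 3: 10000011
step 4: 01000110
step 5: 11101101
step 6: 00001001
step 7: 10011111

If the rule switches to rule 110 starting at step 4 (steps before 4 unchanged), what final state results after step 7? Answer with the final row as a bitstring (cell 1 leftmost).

(re-executing steps 4..7 under rule 110; state before step 4: 10000011)
step 4: 10000110
step 5: 10001111
step 6: 10011000
step 7: 10111001

10111001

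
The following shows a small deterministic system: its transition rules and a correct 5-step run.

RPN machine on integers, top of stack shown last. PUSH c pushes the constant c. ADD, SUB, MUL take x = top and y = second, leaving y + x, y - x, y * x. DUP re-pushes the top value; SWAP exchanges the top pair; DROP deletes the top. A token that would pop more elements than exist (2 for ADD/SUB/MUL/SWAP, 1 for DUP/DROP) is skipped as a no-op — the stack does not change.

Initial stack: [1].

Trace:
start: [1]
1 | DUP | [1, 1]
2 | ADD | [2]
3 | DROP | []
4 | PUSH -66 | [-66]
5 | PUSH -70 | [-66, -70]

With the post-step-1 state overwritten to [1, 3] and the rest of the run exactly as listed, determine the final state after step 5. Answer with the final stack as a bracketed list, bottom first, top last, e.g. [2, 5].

state after step 1 := [1, 3]
2 | ADD | [4]
3 | DROP | []
4 | PUSH -66 | [-66]
5 | PUSH -70 | [-66, -70]

[-66, -70]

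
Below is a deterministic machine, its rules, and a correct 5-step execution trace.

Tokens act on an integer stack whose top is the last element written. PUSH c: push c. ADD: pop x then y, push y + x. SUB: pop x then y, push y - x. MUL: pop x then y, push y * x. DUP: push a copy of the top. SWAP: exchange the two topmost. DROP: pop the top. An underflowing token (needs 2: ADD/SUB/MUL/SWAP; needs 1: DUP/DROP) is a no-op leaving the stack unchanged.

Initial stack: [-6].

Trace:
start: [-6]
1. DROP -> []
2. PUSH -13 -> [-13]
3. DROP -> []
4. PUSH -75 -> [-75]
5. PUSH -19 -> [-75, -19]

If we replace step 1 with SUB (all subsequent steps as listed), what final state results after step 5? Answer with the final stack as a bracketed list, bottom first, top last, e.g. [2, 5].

(re-executing from step 1 with the substitution; state before step 1: [-6])
1. SUB -> [-6]
2. PUSH -13 -> [-6, -13]
3. DROP -> [-6]
4. PUSH -75 -> [-6, -75]
5. PUSH -19 -> [-6, -75, -19]

[-6, -75, -19]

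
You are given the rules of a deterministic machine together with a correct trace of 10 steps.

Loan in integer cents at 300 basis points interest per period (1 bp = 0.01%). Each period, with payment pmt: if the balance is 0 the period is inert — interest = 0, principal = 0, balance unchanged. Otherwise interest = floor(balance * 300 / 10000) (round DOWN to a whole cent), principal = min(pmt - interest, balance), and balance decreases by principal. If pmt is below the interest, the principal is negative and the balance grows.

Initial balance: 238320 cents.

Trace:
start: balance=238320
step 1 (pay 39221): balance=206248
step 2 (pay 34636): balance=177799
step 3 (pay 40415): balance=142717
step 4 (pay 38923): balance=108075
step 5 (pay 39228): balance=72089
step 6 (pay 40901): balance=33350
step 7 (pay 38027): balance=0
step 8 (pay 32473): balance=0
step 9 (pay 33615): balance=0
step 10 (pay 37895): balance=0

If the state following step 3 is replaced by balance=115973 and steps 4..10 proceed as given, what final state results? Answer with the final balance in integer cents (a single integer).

state after step 3 := balance=115973
step 4 (pay 38923): balance=80529
step 5 (pay 39228): balance=43716
step 6 (pay 40901): balance=4126
step 7 (pay 38027): balance=0
step 8 (pay 32473): balance=0
step 9 (pay 33615): balance=0
step 10 (pay 37895): balance=0

0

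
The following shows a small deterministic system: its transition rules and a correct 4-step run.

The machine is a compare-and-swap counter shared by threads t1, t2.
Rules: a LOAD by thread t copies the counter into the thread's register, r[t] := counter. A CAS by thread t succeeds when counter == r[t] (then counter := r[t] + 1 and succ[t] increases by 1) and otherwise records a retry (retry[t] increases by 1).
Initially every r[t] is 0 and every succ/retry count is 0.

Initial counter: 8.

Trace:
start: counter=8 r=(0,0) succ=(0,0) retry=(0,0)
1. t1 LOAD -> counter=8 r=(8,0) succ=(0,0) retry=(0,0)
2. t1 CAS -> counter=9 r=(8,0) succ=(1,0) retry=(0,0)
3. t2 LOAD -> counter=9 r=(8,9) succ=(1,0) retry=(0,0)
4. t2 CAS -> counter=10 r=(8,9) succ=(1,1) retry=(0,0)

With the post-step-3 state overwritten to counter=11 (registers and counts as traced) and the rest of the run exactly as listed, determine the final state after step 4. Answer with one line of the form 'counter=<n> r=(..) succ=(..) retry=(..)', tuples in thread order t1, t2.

state after step 3 := counter=11 r=(8,9) succ=(1,0) retry=(0,0)
4. t2 CAS -> counter=11 r=(8,9) succ=(1,0) retry=(0,1)

counter=11 r=(8,9) succ=(1,0) retry=(0,1)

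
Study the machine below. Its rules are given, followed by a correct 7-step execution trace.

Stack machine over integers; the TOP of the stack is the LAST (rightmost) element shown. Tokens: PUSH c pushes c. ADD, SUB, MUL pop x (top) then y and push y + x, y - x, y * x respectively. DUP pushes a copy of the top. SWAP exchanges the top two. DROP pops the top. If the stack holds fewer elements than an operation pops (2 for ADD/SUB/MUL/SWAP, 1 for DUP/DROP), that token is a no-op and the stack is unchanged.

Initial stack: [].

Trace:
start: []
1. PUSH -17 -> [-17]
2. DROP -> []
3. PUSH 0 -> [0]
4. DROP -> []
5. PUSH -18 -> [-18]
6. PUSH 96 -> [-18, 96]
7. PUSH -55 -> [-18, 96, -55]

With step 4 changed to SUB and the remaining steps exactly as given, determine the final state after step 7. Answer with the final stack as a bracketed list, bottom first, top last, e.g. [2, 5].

[0, -18, 96, -55]

(re-executing from step 4 with the substitution; state before step 4: [0])
4. SUB -> [0]
5. PUSH -18 -> [0, -18]
6. PUSH 96 -> [0, -18, 96]
7. PUSH -55 -> [0, -18, 96, -55]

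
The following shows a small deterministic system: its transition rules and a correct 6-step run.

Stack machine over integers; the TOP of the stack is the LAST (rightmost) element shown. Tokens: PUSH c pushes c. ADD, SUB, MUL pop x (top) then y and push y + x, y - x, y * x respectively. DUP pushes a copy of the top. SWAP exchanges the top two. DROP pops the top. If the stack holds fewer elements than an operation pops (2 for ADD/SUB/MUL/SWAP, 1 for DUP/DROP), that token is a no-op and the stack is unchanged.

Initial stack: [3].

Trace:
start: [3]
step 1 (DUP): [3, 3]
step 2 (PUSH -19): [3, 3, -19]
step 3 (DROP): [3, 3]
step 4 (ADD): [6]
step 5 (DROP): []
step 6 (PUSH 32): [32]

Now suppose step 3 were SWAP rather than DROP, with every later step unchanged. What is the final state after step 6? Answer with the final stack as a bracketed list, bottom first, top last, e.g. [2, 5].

(re-executing from step 3 with the substitution; state before step 3: [3, 3, -19])
step 3 (SWAP): [3, -19, 3]
step 4 (ADD): [3, -16]
step 5 (DROP): [3]
step 6 (PUSH 32): [3, 32]

[3, 32]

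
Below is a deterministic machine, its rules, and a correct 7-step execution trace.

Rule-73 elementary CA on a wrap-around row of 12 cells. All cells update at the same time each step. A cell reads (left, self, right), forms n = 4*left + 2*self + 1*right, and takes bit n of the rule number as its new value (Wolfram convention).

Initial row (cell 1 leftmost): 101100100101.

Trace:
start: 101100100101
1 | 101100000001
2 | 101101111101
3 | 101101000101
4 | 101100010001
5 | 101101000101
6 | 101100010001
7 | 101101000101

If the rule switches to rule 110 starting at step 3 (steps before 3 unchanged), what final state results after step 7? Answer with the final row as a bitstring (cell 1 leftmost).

001100011100

(re-executing steps 3..7 under rule 110; state before step 3: 101101111101)
3 | 111111000111
4 | 000001001100
5 | 000011011100
6 | 000111110100
7 | 001100011100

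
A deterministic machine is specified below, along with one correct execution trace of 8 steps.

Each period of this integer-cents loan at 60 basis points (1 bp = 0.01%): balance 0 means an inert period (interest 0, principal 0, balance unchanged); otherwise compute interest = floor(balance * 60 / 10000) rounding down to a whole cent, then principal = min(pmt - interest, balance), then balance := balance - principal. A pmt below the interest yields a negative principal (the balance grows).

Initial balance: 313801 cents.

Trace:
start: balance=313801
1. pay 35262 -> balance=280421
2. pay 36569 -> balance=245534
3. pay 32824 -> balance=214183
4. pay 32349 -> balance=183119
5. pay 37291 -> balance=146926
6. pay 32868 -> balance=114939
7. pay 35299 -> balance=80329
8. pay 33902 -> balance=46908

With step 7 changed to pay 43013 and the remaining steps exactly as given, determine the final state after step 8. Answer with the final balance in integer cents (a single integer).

39148

(re-executing from step 7 with the substitution; state before step 7: balance=114939)
7. pay 43013 -> balance=72615
8. pay 33902 -> balance=39148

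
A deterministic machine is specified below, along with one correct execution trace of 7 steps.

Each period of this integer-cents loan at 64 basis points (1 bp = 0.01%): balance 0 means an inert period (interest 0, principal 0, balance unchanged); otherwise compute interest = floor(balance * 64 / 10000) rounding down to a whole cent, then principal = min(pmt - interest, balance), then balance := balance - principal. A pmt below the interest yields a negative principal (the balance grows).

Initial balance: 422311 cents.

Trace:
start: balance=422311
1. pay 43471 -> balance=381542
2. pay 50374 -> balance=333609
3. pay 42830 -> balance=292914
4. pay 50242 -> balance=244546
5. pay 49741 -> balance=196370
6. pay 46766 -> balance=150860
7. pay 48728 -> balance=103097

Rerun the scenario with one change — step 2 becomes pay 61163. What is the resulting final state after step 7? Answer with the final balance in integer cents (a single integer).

(re-executing from step 2 with the substitution; state before step 2: balance=381542)
2. pay 61163 -> balance=322820
3. pay 42830 -> balance=282056
4. pay 50242 -> balance=233619
5. pay 49741 -> balance=185373
6. pay 46766 -> balance=139793
7. pay 48728 -> balance=91959

91959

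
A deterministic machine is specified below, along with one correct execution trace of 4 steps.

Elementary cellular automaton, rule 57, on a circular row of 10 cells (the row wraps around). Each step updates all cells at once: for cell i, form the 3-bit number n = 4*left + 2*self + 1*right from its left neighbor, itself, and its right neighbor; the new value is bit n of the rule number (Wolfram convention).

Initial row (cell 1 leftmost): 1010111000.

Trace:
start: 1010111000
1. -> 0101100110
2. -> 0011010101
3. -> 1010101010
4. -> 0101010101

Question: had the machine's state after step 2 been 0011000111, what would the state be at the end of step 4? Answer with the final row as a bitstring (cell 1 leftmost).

0101101010

state after step 2 := 0011000111
3. -> 1010110100
4. -> 0101101010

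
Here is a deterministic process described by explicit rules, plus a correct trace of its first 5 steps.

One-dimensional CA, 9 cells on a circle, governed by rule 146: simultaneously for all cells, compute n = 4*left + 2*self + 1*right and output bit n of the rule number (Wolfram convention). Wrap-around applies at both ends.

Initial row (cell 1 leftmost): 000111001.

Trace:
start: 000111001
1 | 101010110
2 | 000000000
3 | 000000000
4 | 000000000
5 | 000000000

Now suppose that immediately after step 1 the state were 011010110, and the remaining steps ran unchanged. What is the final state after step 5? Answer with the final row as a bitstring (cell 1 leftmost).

state after step 1 := 011010110
2 | 100000001
3 | 010000010
4 | 101000101
5 | 000101000

000101000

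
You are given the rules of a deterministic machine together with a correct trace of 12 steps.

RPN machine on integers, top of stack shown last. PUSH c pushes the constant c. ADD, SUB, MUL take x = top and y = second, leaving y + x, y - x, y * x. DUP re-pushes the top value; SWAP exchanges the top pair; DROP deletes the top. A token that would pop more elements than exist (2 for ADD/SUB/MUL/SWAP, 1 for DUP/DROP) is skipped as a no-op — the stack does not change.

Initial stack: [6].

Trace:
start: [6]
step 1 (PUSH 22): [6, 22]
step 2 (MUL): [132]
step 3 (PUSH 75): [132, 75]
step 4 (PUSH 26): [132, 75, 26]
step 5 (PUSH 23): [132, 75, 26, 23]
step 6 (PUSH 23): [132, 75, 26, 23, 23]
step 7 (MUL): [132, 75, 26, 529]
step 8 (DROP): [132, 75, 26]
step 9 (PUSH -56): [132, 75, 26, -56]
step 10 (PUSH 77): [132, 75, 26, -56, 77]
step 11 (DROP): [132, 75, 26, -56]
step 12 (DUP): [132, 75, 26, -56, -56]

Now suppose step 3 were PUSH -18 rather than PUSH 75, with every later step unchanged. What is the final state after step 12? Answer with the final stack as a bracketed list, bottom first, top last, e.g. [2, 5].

(re-executing from step 3 with the substitution; state before step 3: [132])
step 3 (PUSH -18): [132, -18]
step 4 (PUSH 26): [132, -18, 26]
step 5 (PUSH 23): [132, -18, 26, 23]
step 6 (PUSH 23): [132, -18, 26, 23, 23]
step 7 (MUL): [132, -18, 26, 529]
step 8 (DROP): [132, -18, 26]
step 9 (PUSH -56): [132, -18, 26, -56]
step 10 (PUSH 77): [132, -18, 26, -56, 77]
step 11 (DROP): [132, -18, 26, -56]
step 12 (DUP): [132, -18, 26, -56, -56]

[132, -18, 26, -56, -56]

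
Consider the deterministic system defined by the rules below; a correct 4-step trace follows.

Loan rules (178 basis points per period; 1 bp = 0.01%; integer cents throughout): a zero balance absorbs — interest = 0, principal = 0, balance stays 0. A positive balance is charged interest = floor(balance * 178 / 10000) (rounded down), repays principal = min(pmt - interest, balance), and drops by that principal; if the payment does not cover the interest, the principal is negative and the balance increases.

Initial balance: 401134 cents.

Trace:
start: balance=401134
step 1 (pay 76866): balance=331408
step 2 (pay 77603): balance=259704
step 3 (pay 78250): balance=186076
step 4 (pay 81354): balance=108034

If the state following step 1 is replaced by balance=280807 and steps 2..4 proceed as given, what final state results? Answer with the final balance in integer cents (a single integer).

state after step 1 := balance=280807
step 2 (pay 77603): balance=208202
step 3 (pay 78250): balance=133657
step 4 (pay 81354): balance=54682

54682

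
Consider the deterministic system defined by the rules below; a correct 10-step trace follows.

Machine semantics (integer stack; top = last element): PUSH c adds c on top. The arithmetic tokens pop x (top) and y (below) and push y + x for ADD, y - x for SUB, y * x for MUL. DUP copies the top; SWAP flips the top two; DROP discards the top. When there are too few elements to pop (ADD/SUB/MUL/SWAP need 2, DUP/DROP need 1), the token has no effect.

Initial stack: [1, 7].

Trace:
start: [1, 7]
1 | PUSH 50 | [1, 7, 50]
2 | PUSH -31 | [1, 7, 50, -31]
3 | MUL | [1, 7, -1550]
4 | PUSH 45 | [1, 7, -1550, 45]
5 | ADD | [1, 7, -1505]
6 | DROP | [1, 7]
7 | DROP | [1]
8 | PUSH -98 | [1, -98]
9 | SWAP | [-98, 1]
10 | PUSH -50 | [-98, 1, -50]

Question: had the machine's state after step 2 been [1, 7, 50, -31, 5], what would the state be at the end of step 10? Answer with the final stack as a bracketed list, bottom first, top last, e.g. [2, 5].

[1, -98, 7, -50]

state after step 2 := [1, 7, 50, -31, 5]
3 | MUL | [1, 7, 50, -155]
4 | PUSH 45 | [1, 7, 50, -155, 45]
5 | ADD | [1, 7, 50, -110]
6 | DROP | [1, 7, 50]
7 | DROP | [1, 7]
8 | PUSH -98 | [1, 7, -98]
9 | SWAP | [1, -98, 7]
10 | PUSH -50 | [1, -98, 7, -50]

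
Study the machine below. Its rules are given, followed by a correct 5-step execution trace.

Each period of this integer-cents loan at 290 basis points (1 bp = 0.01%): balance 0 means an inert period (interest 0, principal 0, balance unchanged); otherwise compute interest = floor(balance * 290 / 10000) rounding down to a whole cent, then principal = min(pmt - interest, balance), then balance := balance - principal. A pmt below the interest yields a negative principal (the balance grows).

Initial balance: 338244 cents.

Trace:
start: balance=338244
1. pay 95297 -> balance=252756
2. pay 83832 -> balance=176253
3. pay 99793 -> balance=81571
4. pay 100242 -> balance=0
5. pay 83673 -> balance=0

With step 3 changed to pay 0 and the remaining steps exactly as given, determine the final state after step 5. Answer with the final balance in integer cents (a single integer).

(re-executing from step 3 with the substitution; state before step 3: balance=176253)
3. pay 0 -> balance=181364
4. pay 100242 -> balance=86381
5. pay 83673 -> balance=5213

5213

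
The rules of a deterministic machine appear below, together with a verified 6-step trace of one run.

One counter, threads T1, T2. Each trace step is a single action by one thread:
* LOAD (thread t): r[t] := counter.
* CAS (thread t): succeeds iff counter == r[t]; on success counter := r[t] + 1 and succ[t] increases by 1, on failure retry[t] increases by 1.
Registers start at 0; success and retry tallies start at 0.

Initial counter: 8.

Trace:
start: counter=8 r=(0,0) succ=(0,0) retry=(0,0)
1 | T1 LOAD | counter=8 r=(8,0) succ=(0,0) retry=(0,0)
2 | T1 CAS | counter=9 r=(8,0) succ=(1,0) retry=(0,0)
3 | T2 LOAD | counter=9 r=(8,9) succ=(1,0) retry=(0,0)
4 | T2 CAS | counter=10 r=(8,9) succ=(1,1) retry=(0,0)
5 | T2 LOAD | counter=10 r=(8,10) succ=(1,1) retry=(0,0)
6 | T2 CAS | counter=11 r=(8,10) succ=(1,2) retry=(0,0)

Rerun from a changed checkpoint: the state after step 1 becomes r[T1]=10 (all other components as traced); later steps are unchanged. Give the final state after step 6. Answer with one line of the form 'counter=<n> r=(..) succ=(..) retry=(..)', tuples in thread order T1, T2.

counter=10 r=(10,9) succ=(0,2) retry=(1,0)

state after step 1 := counter=8 r=(10,0) succ=(0,0) retry=(0,0)
2 | T1 CAS | counter=8 r=(10,0) succ=(0,0) retry=(1,0)
3 | T2 LOAD | counter=8 r=(10,8) succ=(0,0) retry=(1,0)
4 | T2 CAS | counter=9 r=(10,8) succ=(0,1) retry=(1,0)
5 | T2 LOAD | counter=9 r=(10,9) succ=(0,1) retry=(1,0)
6 | T2 CAS | counter=10 r=(10,9) succ=(0,2) retry=(1,0)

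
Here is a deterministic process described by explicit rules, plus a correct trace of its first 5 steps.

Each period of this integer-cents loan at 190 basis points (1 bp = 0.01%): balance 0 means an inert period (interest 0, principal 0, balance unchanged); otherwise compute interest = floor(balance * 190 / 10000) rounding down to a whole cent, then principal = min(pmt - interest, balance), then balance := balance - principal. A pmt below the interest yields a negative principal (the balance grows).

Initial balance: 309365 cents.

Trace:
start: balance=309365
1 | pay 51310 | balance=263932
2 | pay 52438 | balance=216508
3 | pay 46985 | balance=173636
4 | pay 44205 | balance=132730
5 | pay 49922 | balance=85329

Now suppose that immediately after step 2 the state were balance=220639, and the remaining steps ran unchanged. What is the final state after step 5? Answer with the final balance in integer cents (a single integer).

state after step 2 := balance=220639
3 | pay 46985 | balance=177846
4 | pay 44205 | balance=137020
5 | pay 49922 | balance=89701

89701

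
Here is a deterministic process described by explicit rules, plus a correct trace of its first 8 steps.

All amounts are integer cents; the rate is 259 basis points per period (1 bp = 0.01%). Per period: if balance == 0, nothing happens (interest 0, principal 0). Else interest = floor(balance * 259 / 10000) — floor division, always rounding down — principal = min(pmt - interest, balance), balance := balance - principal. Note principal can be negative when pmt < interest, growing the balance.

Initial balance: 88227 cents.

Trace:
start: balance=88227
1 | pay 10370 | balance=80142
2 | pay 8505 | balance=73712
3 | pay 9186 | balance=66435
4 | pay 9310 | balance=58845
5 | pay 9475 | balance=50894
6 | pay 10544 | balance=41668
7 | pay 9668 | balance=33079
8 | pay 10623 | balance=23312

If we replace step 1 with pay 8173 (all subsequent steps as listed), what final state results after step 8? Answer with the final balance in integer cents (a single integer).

25939

(re-executing from step 1 with the substitution; state before step 1: balance=88227)
1 | pay 8173 | balance=82339
2 | pay 8505 | balance=75966
3 | pay 9186 | balance=68747
4 | pay 9310 | balance=61217
5 | pay 9475 | balance=53327
6 | pay 10544 | balance=44164
7 | pay 9668 | balance=35639
8 | pay 10623 | balance=25939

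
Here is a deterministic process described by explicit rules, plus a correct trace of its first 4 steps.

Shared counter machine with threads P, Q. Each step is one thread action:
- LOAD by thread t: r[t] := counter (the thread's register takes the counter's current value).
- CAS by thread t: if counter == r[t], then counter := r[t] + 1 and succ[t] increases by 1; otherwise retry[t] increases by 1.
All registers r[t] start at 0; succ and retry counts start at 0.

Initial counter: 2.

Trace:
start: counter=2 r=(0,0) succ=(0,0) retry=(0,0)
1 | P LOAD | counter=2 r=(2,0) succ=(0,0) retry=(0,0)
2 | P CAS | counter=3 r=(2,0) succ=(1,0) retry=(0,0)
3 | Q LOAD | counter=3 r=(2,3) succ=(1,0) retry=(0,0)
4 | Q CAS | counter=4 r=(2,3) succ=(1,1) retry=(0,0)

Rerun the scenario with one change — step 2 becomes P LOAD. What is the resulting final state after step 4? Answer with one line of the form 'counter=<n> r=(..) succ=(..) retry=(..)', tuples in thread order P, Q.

(re-executing from step 2 with the substitution; state before step 2: counter=2 r=(2,0) succ=(0,0) retry=(0,0))
2 | P LOAD | counter=2 r=(2,0) succ=(0,0) retry=(0,0)
3 | Q LOAD | counter=2 r=(2,2) succ=(0,0) retry=(0,0)
4 | Q CAS | counter=3 r=(2,2) succ=(0,1) retry=(0,0)

counter=3 r=(2,2) succ=(0,1) retry=(0,0)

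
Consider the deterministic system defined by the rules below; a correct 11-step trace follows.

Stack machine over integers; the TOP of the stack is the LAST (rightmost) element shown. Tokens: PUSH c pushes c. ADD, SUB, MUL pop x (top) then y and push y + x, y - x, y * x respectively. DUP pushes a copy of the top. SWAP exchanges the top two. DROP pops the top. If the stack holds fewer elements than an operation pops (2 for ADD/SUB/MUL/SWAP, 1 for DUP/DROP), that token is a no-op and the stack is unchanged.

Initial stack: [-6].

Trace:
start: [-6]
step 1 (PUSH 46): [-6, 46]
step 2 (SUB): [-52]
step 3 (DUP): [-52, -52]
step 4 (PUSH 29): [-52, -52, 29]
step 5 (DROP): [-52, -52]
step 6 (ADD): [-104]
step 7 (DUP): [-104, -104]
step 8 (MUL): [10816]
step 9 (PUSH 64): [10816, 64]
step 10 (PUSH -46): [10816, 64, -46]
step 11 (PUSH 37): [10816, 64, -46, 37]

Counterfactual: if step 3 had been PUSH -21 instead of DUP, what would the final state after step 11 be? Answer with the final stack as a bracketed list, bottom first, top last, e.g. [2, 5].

[5329, 64, -46, 37]

(re-executing from step 3 with the substitution; state before step 3: [-52])
step 3 (PUSH -21): [-52, -21]
step 4 (PUSH 29): [-52, -21, 29]
step 5 (DROP): [-52, -21]
step 6 (ADD): [-73]
step 7 (DUP): [-73, -73]
step 8 (MUL): [5329]
step 9 (PUSH 64): [5329, 64]
step 10 (PUSH -46): [5329, 64, -46]
step 11 (PUSH 37): [5329, 64, -46, 37]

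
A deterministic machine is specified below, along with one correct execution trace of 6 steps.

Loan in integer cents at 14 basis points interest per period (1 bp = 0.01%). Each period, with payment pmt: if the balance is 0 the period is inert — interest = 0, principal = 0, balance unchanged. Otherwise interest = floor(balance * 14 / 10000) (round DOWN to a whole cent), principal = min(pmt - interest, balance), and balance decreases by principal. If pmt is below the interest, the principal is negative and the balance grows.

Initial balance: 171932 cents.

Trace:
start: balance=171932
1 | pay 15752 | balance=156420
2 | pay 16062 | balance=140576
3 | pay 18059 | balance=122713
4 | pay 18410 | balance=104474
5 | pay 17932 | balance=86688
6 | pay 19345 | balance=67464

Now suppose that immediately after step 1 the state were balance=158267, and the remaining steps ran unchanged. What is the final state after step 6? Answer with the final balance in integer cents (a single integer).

state after step 1 := balance=158267
2 | pay 16062 | balance=142426
3 | pay 18059 | balance=124566
4 | pay 18410 | balance=106330
5 | pay 17932 | balance=88546
6 | pay 19345 | balance=69324

69324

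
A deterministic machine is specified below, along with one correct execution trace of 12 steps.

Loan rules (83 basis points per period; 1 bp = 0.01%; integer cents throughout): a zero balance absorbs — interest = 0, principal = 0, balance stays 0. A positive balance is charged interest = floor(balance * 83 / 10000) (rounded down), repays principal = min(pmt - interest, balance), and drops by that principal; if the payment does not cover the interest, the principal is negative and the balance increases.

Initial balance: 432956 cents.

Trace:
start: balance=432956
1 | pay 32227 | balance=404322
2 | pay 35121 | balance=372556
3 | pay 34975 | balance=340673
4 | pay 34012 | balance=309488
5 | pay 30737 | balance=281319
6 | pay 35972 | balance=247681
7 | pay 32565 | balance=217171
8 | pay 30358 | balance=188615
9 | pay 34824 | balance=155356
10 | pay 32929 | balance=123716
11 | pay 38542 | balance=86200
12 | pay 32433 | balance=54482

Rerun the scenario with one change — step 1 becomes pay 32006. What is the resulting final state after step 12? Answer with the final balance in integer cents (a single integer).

54725

(re-executing from step 1 with the substitution; state before step 1: balance=432956)
1 | pay 32006 | balance=404543
2 | pay 35121 | balance=372779
3 | pay 34975 | balance=340898
4 | pay 34012 | balance=309715
5 | pay 30737 | balance=281548
6 | pay 35972 | balance=247912
7 | pay 32565 | balance=217404
8 | pay 30358 | balance=188850
9 | pay 34824 | balance=155593
10 | pay 32929 | balance=123955
11 | pay 38542 | balance=86441
12 | pay 32433 | balance=54725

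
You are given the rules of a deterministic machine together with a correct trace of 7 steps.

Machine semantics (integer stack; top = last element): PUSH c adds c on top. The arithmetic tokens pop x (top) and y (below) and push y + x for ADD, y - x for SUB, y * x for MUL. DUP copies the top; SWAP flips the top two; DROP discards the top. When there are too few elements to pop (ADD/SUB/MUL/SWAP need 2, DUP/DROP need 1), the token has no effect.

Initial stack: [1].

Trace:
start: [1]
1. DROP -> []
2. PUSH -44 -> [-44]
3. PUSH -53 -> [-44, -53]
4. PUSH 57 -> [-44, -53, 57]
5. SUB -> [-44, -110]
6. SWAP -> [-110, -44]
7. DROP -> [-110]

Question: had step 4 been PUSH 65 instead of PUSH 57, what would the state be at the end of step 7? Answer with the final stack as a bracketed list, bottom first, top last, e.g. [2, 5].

[-118]

(re-executing from step 4 with the substitution; state before step 4: [-44, -53])
4. PUSH 65 -> [-44, -53, 65]
5. SUB -> [-44, -118]
6. SWAP -> [-118, -44]
7. DROP -> [-118]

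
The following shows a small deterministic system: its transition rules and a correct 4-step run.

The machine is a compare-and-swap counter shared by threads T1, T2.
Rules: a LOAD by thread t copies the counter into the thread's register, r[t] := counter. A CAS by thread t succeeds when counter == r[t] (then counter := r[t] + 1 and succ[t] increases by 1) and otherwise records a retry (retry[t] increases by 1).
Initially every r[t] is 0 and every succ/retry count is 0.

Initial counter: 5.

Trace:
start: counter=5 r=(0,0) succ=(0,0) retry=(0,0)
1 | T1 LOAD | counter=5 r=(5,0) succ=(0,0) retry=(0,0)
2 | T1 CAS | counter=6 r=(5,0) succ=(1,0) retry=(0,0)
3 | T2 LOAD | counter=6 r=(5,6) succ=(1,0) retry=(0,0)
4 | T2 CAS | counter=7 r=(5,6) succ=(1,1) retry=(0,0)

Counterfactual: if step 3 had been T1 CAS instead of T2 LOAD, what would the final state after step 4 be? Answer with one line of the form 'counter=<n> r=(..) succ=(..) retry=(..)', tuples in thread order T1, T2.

(re-executing from step 3 with the substitution; state before step 3: counter=6 r=(5,0) succ=(1,0) retry=(0,0))
3 | T1 CAS | counter=6 r=(5,0) succ=(1,0) retry=(1,0)
4 | T2 CAS | counter=6 r=(5,0) succ=(1,0) retry=(1,1)

counter=6 r=(5,0) succ=(1,0) retry=(1,1)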